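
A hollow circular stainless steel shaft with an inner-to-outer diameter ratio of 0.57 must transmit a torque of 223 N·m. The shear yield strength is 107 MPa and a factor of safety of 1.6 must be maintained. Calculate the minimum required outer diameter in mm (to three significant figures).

d_o = 26.7 mm

τ_allow = 107/1.6 = 66.88 MPa.
For a hollow shaft τ = 16T/[πd_o³(1−k⁴)] with k = 0.57, so 1−k⁴ = 0.8944.
d_o³ = 16T/[π τ_allow (1−k⁴)] = 16×223000/(π×66.88×0.8944) = 18990 mm³.
d_o = 26.68 mm.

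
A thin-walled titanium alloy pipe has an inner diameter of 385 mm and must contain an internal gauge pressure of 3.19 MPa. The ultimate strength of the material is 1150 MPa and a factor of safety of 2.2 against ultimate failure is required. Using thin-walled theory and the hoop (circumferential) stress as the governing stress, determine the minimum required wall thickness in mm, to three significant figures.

t = 1.17 mm

σ_allow = 1150/2.2 = 522.7 MPa.
Hoop stress σ_h = pD/(2t), so t = pD/(2σ_allow) = 3.19×385/(2×522.7) = 1.175 mm.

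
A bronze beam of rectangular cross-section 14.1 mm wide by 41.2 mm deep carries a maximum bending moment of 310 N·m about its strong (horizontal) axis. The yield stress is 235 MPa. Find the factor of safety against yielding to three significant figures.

Section modulus S = bh²/6 = 14.1×41.2²/6 = 3989 mm³.
σ = M/S = 310000/3989 = 77.71 MPa.
n = 235/77.71 = 3.024.

n = 3.02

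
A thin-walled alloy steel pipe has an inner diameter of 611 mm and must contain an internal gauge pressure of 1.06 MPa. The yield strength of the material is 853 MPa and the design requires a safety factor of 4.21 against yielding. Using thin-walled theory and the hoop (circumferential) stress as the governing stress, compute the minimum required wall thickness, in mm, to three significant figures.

σ_allow = 853/4.21 = 202.6 MPa.
Hoop stress σ_h = pD/(2t), so t = pD/(2σ_allow) = 1.06×611/(2×202.6) = 1.598 mm.

t = 1.60 mm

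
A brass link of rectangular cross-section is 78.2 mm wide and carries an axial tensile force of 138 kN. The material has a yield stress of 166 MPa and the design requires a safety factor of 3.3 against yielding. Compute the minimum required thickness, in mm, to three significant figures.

t = 35.1 mm

σ_allow = 166/3.3 = 50.30 MPa.
Required area A = F/σ_allow = 138000/50.30 = 2743 mm².
t = A/w = 2743/78.2 = 35.08 mm.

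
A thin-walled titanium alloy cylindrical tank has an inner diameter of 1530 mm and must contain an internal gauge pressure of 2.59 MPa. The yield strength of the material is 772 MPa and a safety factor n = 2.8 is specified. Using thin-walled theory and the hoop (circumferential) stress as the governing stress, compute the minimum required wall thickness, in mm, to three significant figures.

t = 7.19 mm

σ_allow = 772/2.8 = 275.7 MPa.
Hoop stress σ_h = pD/(2t), so t = pD/(2σ_allow) = 2.59×1530/(2×275.7) = 7.186 mm.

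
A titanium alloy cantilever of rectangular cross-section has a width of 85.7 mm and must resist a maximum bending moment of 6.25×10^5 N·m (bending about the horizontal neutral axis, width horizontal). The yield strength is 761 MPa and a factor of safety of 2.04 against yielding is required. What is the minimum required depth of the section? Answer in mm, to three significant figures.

h = 342 mm

σ_allow = 761/2.04 = 373.0 MPa.
For a rectangular section σ = 6M/(bh²), so h² = 6M/(b σ_allow) = 6×6.2500×10^8/(85.7×373.0) = 117300 mm².
h = 342.5 mm.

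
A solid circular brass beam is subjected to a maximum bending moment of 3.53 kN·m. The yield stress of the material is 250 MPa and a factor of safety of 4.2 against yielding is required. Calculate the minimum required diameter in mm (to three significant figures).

σ_allow = 250/4.2 = 59.52 MPa.
For a solid circular section σ = 32M/(πd³), so d³ = 32M/(π σ_allow) = 32×3530000/(π×59.52) = 604100 mm³.
d = 84.53 mm.

d = 84.5 mm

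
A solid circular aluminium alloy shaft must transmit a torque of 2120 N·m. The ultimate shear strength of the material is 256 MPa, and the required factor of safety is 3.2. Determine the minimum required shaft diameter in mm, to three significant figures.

d = 51.3 mm

Allowable shear stress τ_allow = 256/3.2 = 80.00 MPa.
For a solid shaft τ = 16T/(πd³), so d³ = 16T/(π τ_allow) = 16×2120000/(π×80.00) = 135000 mm³.
d = (135000)^(1/3) = 51.29 mm.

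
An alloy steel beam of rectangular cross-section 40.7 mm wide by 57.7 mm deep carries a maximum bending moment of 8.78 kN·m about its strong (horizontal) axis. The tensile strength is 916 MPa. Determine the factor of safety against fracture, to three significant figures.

n = 2.36

Section modulus S = bh²/6 = 40.7×57.7²/6 = 22580 mm³.
σ = M/S = 8780000/22580 = 388.8 MPa.
n = 916/388.8 = 2.356.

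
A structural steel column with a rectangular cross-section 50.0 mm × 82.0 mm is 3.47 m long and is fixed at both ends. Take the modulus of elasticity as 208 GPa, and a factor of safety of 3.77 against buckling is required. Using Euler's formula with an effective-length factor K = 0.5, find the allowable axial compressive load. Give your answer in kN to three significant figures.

P_allow = 155 kN

Buckling occurs about the weak axis: I_min = h·b³/12 = 82.0×50.0³/12 = 854200 mm⁴ (b = 50.0 mm is the smaller dimension).
Effective length L_e = KL = 0.5×3.47 m = 1735 mm.
Euler critical load P_cr = π²EI/L_e² = π²×208000×854200/1735² = 582500 N.
P_allow = P_cr/n = 582500/3.77 = 154500 N.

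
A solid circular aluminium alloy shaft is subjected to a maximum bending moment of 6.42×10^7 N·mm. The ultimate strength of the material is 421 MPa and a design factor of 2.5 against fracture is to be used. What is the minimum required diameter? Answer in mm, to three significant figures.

σ_allow = 421/2.5 = 168.4 MPa.
For a solid circular section σ = 32M/(πd³), so d³ = 32M/(π σ_allow) = 32×6.4200×10^7/(π×168.4) = 3.883×10^6 mm³.
d = 157.2 mm.

d = 157 mm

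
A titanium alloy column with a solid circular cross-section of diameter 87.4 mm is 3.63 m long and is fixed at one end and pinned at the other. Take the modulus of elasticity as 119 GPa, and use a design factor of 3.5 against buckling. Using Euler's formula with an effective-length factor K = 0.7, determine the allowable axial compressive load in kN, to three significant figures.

P_allow = 149 kN

I = πd⁴/64 = π×87.4⁴/64 = 2.864×10^6 mm⁴.
Effective length L_e = KL = 0.7×3.63 m = 2541 mm.
Euler critical load P_cr = π²EI/L_e² = π²×119000×2.864×10^6/2541² = 521000 N.
P_allow = P_cr/n = 521000/3.5 = 148900 N.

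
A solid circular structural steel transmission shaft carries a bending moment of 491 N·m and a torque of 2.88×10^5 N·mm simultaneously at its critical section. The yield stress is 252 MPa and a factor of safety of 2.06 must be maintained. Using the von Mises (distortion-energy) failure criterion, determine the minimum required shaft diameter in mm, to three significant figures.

d = 35.8 mm

σ_allow = σ_y/n = 252/2.06 = 122.3 MPa.
For a solid shaft σ_b = 32M/(πd³) and τ = 16T/(πd³), so the von Mises stress is σ' = (16/πd³)·√(4M²+3T²).
√(4M²+3T²) = √(4×(491000)² + 3×(288000)²) = 1.101×10^6 N·mm.
d³ = 16×1.101×10^6/(π×122.3) = 45860 mm³.
d = 35.79 mm.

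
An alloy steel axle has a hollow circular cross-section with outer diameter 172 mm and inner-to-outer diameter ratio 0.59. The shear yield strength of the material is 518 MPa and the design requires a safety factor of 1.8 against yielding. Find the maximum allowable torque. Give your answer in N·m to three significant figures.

T_allow = 2.53×10^5 N·m

τ_allow = 518/1.8 = 287.8 MPa.
For a hollow shaft T_allow = τ_allow·πd_o³(1−k⁴)/16 with 1−k⁴ = 0.8788, so πd_o³(1−k⁴)/16 = 878000 mm³.
T_allow = 287.8×878000 = 2.527×10^8 N·mm = 252700 N·m.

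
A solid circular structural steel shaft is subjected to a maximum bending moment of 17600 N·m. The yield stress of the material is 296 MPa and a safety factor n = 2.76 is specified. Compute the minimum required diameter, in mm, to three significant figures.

σ_allow = 296/2.76 = 107.2 MPa.
For a solid circular section σ = 32M/(πd³), so d³ = 32M/(π σ_allow) = 32×1.7600×10^7/(π×107.2) = 1.672×10^6 mm³.
d = 118.7 mm.

d = 119 mm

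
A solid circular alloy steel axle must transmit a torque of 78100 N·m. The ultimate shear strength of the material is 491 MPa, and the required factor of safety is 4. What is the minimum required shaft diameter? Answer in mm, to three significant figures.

d = 148 mm

Allowable shear stress τ_allow = 491/4 = 122.8 MPa.
For a solid shaft τ = 16T/(πd³), so d³ = 16T/(π τ_allow) = 16×7.8100×10^7/(π×122.8) = 3.240×10^6 mm³.
d = (3.240×10^6)^(1/3) = 148.0 mm.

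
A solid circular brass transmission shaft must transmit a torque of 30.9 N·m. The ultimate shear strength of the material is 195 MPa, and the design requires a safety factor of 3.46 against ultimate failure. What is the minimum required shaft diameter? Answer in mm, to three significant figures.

d = 14.1 mm

Allowable shear stress τ_allow = 195/3.46 = 56.36 MPa.
For a solid shaft τ = 16T/(πd³), so d³ = 16T/(π τ_allow) = 16×30900/(π×56.36) = 2792 mm³.
d = (2792)^(1/3) = 14.08 mm.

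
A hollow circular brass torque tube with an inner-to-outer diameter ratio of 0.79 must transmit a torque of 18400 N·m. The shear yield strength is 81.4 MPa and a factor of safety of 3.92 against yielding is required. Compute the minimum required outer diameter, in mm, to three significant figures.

τ_allow = 81.4/3.92 = 20.77 MPa.
For a hollow shaft τ = 16T/[πd_o³(1−k⁴)] with k = 0.79, so 1−k⁴ = 0.6105.
d_o³ = 16T/[π τ_allow (1−k⁴)] = 16×1.8400×10^7/(π×20.77×0.6105) = 7.392×10^6 mm³.
d_o = 194.8 mm.

d_o = 195 mm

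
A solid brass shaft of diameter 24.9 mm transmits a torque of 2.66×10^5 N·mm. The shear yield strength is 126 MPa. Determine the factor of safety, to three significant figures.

τ = 16T/(πd³) = 16×266000/(π×24.9³) = 87.75 MPa.
n = τ_limit/τ = 126/87.75 = 1.436.

n = 1.44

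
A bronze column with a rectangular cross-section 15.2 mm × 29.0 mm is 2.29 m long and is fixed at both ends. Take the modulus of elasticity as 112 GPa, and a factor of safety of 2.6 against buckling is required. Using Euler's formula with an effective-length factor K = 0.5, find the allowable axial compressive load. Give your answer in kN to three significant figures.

P_allow = 2.75 kN

Buckling occurs about the weak axis: I_min = h·b³/12 = 29.0×15.2³/12 = 8487 mm⁴ (b = 15.2 mm is the smaller dimension).
Effective length L_e = KL = 0.5×2.29 m = 1145 mm.
Euler critical load P_cr = π²EI/L_e² = π²×112000×8487/1145² = 7156 N.
P_allow = P_cr/n = 7156/2.6 = 2752 N.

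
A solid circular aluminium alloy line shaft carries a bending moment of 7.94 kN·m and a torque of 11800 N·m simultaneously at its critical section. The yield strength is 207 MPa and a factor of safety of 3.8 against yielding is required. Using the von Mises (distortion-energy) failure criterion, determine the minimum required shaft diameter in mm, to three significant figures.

d = 134 mm

σ_allow = σ_y/n = 207/3.8 = 54.47 MPa.
For a solid shaft σ_b = 32M/(πd³) and τ = 16T/(πd³), so the von Mises stress is σ' = (16/πd³)·√(4M²+3T²).
√(4M²+3T²) = √(4×(7.940×10^6)² + 3×(1.180×10^7)²) = 2.588×10^7 N·mm.
d³ = 16×2.588×10^7/(π×54.47) = 2.420×10^6 mm³.
d = 134.3 mm.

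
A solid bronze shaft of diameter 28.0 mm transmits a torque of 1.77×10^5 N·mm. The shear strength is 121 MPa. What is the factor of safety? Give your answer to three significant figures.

n = 2.95

τ = 16T/(πd³) = 16×177000/(π×28.0³) = 41.06 MPa.
n = τ_limit/τ = 121/41.06 = 2.947.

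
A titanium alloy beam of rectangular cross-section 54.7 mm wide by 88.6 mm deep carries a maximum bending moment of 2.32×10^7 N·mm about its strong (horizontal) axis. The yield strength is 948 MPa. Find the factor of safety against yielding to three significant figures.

n = 2.92

Section modulus S = bh²/6 = 54.7×88.6²/6 = 71570 mm³.
σ = M/S = 2.3200×10^7/71570 = 324.2 MPa.
n = 948/324.2 = 2.924.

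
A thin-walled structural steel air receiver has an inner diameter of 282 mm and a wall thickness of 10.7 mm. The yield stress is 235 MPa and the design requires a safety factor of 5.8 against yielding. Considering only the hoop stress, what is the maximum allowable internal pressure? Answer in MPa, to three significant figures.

σ_allow = 235/5.8 = 40.52 MPa.
σ_h = pD/(2t) → p_allow = 2σ_allow t/D = 2×40.52×10.7/282 = 3.075 MPa.

p_allow = 3.07 MPa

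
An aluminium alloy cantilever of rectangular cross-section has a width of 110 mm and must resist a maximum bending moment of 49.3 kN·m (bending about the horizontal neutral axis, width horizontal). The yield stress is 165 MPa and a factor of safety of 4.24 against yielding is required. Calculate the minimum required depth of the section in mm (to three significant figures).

σ_allow = 165/4.24 = 38.92 MPa.
For a rectangular section σ = 6M/(bh²), so h² = 6M/(b σ_allow) = 6×4.9300×10^7/(110×38.92) = 69100 mm².
h = 262.9 mm.

h = 263 mm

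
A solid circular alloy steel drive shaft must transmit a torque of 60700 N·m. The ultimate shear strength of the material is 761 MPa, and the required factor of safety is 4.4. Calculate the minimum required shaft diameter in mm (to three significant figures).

Allowable shear stress τ_allow = 761/4.4 = 173.0 MPa.
For a solid shaft τ = 16T/(πd³), so d³ = 16T/(π τ_allow) = 16×6.0700×10^7/(π×173.0) = 1.787×10^6 mm³.
d = (1.787×10^6)^(1/3) = 121.4 mm.

d = 121 mm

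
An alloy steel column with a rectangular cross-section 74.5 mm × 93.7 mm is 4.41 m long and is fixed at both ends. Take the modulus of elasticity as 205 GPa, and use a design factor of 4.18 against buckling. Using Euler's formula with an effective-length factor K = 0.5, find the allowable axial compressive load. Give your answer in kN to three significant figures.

P_allow = 321 kN

Buckling occurs about the weak axis: I_min = h·b³/12 = 93.7×74.5³/12 = 3.229×10^6 mm⁴ (b = 74.5 mm is the smaller dimension).
Effective length L_e = KL = 0.5×4.41 m = 2205 mm.
Euler critical load P_cr = π²EI/L_e² = π²×205000×3.229×10^6/2205² = 1.344×10^6 N.
P_allow = P_cr/n = 1.344×10^6/4.18 = 321400 N.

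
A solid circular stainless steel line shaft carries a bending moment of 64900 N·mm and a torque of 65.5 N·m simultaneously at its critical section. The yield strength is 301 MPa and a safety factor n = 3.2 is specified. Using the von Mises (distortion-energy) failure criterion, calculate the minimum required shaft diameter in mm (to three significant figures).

d = 21.1 mm

σ_allow = σ_y/n = 301/3.2 = 94.06 MPa.
For a solid shaft σ_b = 32M/(πd³) and τ = 16T/(πd³), so the von Mises stress is σ' = (16/πd³)·√(4M²+3T²).
√(4M²+3T²) = √(4×(64900)² + 3×(65500)²) = 172400 N·mm.
d³ = 16×172400/(π×94.06) = 9334 mm³.
d = 21.06 mm.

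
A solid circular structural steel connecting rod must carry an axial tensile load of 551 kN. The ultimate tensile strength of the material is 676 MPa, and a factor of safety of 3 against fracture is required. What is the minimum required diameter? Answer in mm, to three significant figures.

Allowable stress σ_allow = 676/3 = 225.3 MPa.
Required area A = F/σ_allow = 551000/225.3 = 2445 mm².
A = πd²/4 → d = √(4A/π) = 55.80 mm.

d = 55.8 mm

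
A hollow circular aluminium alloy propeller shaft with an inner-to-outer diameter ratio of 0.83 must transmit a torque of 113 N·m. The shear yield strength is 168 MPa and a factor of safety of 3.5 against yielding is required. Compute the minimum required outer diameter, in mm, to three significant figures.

d_o = 28.4 mm

τ_allow = 168/3.5 = 48.00 MPa.
For a hollow shaft τ = 16T/[πd_o³(1−k⁴)] with k = 0.83, so 1−k⁴ = 0.5254.
d_o³ = 16T/[π τ_allow (1−k⁴)] = 16×113000/(π×48.00×0.5254) = 22820 mm³.
d_o = 28.36 mm.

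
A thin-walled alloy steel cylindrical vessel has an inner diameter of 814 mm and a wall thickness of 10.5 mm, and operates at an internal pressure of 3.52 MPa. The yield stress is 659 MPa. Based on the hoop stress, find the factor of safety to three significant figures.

n = 4.83

σ_h = pD/(2t) = 3.52×814/(2×10.5) = 136.4 MPa.
n = 659/136.4 = 4.830.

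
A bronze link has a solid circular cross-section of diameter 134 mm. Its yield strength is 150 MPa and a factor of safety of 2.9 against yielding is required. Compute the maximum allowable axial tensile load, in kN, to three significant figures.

F_allow = 729 kN

σ_allow = 150/2.9 = 51.72 MPa.
A = πd²/4 = π×134²/4 = 14100 mm².
F_allow = σ_allow × A = 51.72×14100 = 729400 N.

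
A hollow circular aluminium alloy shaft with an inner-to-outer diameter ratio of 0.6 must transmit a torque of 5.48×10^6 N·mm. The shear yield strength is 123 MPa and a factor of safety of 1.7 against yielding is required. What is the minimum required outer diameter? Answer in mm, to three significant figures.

d_o = 76.2 mm

τ_allow = 123/1.7 = 72.35 MPa.
For a hollow shaft τ = 16T/[πd_o³(1−k⁴)] with k = 0.6, so 1−k⁴ = 0.8704.
d_o³ = 16T/[π τ_allow (1−k⁴)] = 16×5480000/(π×72.35×0.8704) = 443200 mm³.
d_o = 76.24 mm.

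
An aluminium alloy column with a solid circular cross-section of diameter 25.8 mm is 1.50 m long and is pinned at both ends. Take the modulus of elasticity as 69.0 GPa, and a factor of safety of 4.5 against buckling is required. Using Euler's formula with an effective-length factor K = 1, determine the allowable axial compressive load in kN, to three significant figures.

P_allow = 1.46 kN

I = πd⁴/64 = π×25.8⁴/64 = 21750 mm⁴.
Effective length L_e = KL = 1×1.50 m = 1500 mm.
Euler critical load P_cr = π²EI/L_e² = π²×69000×21750/1500² = 6583 N.
P_allow = P_cr/n = 6583/4.5 = 1463 N.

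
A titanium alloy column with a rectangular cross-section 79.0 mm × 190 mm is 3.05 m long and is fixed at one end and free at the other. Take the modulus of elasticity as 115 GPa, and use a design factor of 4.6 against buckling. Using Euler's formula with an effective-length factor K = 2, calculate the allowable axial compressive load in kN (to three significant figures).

Buckling occurs about the weak axis: I_min = h·b³/12 = 190×79.0³/12 = 7.806×10^6 mm⁴ (b = 79.0 mm is the smaller dimension).
Effective length L_e = KL = 2×3.05 m = 6100 mm.
Euler critical load P_cr = π²EI/L_e² = π²×115000×7.806×10^6/6100² = 238100 N.
P_allow = P_cr/n = 238100/4.6 = 51760 N.

P_allow = 51.8 kN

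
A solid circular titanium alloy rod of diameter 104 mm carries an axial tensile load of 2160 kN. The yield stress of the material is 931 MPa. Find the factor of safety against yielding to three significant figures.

A = πd²/4 = 8495 mm².
σ = F/A = 2160000/8495 = 254.3 MPa.
n = 931/254.3 = 3.661.

n = 3.66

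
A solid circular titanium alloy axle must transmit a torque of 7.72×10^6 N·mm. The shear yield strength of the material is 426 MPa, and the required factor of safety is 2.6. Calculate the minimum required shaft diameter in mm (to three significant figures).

Allowable shear stress τ_allow = 426/2.6 = 163.8 MPa.
For a solid shaft τ = 16T/(πd³), so d³ = 16T/(π τ_allow) = 16×7720000/(π×163.8) = 240000 mm³.
d = (240000)^(1/3) = 62.14 mm.

d = 62.1 mm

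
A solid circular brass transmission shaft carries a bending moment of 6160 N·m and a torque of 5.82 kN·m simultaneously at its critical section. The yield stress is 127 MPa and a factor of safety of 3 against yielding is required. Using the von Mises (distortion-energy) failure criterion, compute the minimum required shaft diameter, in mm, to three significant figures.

d = 124 mm

σ_allow = σ_y/n = 127/3 = 42.33 MPa.
For a solid shaft σ_b = 32M/(πd³) and τ = 16T/(πd³), so the von Mises stress is σ' = (16/πd³)·√(4M²+3T²).
√(4M²+3T²) = √(4×(6.160×10^6)² + 3×(5.820×10^6)²) = 1.592×10^7 N·mm.
d³ = 16×1.592×10^7/(π×42.33) = 1.915×10^6 mm³.
d = 124.2 mm.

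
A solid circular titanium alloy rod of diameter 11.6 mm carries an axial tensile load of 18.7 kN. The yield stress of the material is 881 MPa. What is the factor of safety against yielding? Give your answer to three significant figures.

A = πd²/4 = 105.7 mm².
σ = F/A = 18700/105.7 = 176.9 MPa.
n = 881/176.9 = 4.979.

n = 4.98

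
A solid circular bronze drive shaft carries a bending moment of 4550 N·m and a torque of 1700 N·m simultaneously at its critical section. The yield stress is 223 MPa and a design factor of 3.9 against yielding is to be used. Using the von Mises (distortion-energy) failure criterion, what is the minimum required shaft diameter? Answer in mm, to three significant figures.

σ_allow = σ_y/n = 223/3.9 = 57.18 MPa.
For a solid shaft σ_b = 32M/(πd³) and τ = 16T/(πd³), so the von Mises stress is σ' = (16/πd³)·√(4M²+3T²).
√(4M²+3T²) = √(4×(4.550×10^6)² + 3×(1.700×10^6)²) = 9.565×10^6 N·mm.
d³ = 16×9.565×10^6/(π×57.18) = 851900 mm³.
d = 94.80 mm.

d = 94.8 mm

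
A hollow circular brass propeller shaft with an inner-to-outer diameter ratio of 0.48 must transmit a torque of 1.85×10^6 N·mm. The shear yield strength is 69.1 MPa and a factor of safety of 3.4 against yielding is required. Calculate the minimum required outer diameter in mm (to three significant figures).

d_o = 78.8 mm

τ_allow = 69.1/3.4 = 20.32 MPa.
For a hollow shaft τ = 16T/[πd_o³(1−k⁴)] with k = 0.48, so 1−k⁴ = 0.9469.
d_o³ = 16T/[π τ_allow (1−k⁴)] = 16×1850000/(π×20.32×0.9469) = 489600 mm³.
d_o = 78.82 mm.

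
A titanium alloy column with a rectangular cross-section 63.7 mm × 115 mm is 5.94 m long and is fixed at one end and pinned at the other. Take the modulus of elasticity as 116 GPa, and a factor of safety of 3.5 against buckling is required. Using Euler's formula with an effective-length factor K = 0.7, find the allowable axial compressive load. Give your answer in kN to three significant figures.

P_allow = 46.9 kN

Buckling occurs about the weak axis: I_min = h·b³/12 = 115×63.7³/12 = 2.477×10^6 mm⁴ (b = 63.7 mm is the smaller dimension).
Effective length L_e = KL = 0.7×5.94 m = 4158 mm.
Euler critical load P_cr = π²EI/L_e² = π²×116000×2.477×10^6/4158² = 164000 N.
P_allow = P_cr/n = 164000/3.5 = 46870 N.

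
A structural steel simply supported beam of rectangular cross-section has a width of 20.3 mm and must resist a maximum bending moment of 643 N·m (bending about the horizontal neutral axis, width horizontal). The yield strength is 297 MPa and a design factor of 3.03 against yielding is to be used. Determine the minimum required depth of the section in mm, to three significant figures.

h = 44.0 mm

σ_allow = 297/3.03 = 98.02 MPa.
For a rectangular section σ = 6M/(bh²), so h² = 6M/(b σ_allow) = 6×643000/(20.3×98.02) = 1939 mm².
h = 44.03 mm.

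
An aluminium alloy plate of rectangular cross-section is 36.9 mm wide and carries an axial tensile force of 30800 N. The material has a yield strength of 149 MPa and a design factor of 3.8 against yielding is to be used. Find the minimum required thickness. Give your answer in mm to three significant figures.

t = 21.3 mm

σ_allow = 149/3.8 = 39.21 MPa.
Required area A = F/σ_allow = 30800/39.21 = 785.5 mm².
t = A/w = 785.5/36.9 = 21.29 mm.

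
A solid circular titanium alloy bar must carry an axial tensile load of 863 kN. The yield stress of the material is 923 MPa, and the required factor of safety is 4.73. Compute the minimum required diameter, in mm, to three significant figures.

d = 75.0 mm

Allowable stress σ_allow = 923/4.73 = 195.1 MPa.
Required area A = F/σ_allow = 863000/195.1 = 4423 mm².
A = πd²/4 → d = √(4A/π) = 75.04 mm.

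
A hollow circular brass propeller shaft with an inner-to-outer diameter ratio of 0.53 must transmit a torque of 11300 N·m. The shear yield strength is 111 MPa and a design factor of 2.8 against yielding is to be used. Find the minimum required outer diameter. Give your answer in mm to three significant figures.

τ_allow = 111/2.8 = 39.64 MPa.
For a hollow shaft τ = 16T/[πd_o³(1−k⁴)] with k = 0.53, so 1−k⁴ = 0.9211.
d_o³ = 16T/[π τ_allow (1−k⁴)] = 16×1.1300×10^7/(π×39.64×0.9211) = 1.576×10^6 mm³.
d_o = 116.4 mm.

d_o = 116 mm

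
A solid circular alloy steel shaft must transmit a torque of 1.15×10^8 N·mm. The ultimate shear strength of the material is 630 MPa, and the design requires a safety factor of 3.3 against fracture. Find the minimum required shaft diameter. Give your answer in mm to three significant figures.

d = 145 mm

Allowable shear stress τ_allow = 630/3.3 = 190.9 MPa.
For a solid shaft τ = 16T/(πd³), so d³ = 16T/(π τ_allow) = 16×1.1500×10^8/(π×190.9) = 3.068×10^6 mm³.
d = (3.068×10^6)^(1/3) = 145.3 mm.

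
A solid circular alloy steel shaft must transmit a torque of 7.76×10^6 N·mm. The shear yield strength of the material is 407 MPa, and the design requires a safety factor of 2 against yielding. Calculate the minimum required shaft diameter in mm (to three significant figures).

d = 57.9 mm

Allowable shear stress τ_allow = 407/2 = 203.5 MPa.
For a solid shaft τ = 16T/(πd³), so d³ = 16T/(π τ_allow) = 16×7760000/(π×203.5) = 194200 mm³.
d = (194200)^(1/3) = 57.91 mm.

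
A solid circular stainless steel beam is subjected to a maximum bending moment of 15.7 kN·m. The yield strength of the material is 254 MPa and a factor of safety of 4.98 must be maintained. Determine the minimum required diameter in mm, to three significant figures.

d = 146 mm

σ_allow = 254/4.98 = 51.00 MPa.
For a solid circular section σ = 32M/(πd³), so d³ = 32M/(π σ_allow) = 32×1.5700×10^7/(π×51.00) = 3.135×10^6 mm³.
d = 146.4 mm.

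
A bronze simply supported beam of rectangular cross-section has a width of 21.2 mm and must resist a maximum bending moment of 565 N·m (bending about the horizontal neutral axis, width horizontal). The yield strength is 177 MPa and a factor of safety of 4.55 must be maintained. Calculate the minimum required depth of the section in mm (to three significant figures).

h = 64.1 mm

σ_allow = 177/4.55 = 38.90 MPa.
For a rectangular section σ = 6M/(bh²), so h² = 6M/(b σ_allow) = 6×565000/(21.2×38.90) = 4111 mm².
h = 64.11 mm.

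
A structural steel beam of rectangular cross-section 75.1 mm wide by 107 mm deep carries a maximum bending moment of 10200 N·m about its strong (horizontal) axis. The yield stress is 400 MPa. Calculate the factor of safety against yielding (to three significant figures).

n = 5.62

Section modulus S = bh²/6 = 75.1×107²/6 = 143300 mm³.
σ = M/S = 1.0200×10^7/143300 = 71.18 MPa.
n = 400/71.18 = 5.620.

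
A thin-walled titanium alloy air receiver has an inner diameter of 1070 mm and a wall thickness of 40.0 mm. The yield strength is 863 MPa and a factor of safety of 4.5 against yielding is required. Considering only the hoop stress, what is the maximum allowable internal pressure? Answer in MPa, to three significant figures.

σ_allow = 863/4.5 = 191.8 MPa.
σ_h = pD/(2t) → p_allow = 2σ_allow t/D = 2×191.8×40.0/1070 = 14.34 MPa.

p_allow = 14.3 MPa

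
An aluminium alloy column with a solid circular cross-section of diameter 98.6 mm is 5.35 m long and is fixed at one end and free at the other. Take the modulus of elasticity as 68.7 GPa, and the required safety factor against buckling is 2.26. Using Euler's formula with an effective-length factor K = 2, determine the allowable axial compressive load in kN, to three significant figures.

I = πd⁴/64 = π×98.6⁴/64 = 4.640×10^6 mm⁴.
Effective length L_e = KL = 2×5.35 m = 10700 mm.
Euler critical load P_cr = π²EI/L_e² = π²×68700×4.640×10^6/10700² = 27480 N.
P_allow = P_cr/n = 27480/2.26 = 12160 N.

P_allow = 12.2 kN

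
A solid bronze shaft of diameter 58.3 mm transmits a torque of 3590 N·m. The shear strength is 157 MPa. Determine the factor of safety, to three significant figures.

n = 1.70

τ = 16T/(πd³) = 16×3590000/(π×58.3³) = 92.27 MPa.
n = τ_limit/τ = 157/92.27 = 1.702.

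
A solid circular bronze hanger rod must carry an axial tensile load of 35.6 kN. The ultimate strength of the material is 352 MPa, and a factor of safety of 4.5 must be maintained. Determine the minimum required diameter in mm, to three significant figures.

d = 24.1 mm

Allowable stress σ_allow = 352/4.5 = 78.22 MPa.
Required area A = F/σ_allow = 35600/78.22 = 455.1 mm².
A = πd²/4 → d = √(4A/π) = 24.07 mm.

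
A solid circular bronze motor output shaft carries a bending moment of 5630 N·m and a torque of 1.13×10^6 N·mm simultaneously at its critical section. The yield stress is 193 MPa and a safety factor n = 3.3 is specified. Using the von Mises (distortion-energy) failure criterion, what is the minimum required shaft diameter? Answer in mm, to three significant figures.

σ_allow = σ_y/n = 193/3.3 = 58.48 MPa.
For a solid shaft σ_b = 32M/(πd³) and τ = 16T/(πd³), so the von Mises stress is σ' = (16/πd³)·√(4M²+3T²).
√(4M²+3T²) = √(4×(5.630×10^6)² + 3×(1.130×10^6)²) = 1.143×10^7 N·mm.
d³ = 16×1.143×10^7/(π×58.48) = 995200 mm³.
d = 99.84 mm.

d = 99.8 mm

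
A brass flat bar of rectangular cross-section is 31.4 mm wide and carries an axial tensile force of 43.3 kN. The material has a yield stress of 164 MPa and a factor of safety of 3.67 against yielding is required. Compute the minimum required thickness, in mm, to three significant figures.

σ_allow = 164/3.67 = 44.69 MPa.
Required area A = F/σ_allow = 43300/44.69 = 969.0 mm².
t = A/w = 969.0/31.4 = 30.86 mm.

t = 30.9 mm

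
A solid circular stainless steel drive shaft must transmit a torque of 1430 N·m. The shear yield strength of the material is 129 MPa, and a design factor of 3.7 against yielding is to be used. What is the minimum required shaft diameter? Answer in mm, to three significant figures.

d = 59.3 mm

Allowable shear stress τ_allow = 129/3.7 = 34.86 MPa.
For a solid shaft τ = 16T/(πd³), so d³ = 16T/(π τ_allow) = 16×1430000/(π×34.86) = 208900 mm³.
d = (208900)^(1/3) = 59.33 mm.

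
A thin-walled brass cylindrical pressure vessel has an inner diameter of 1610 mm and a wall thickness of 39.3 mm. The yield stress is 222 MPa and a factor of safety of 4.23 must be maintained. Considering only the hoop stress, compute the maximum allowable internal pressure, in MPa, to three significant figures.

p_allow = 2.56 MPa

σ_allow = 222/4.23 = 52.48 MPa.
σ_h = pD/(2t) → p_allow = 2σ_allow t/D = 2×52.48×39.3/1610 = 2.562 MPa.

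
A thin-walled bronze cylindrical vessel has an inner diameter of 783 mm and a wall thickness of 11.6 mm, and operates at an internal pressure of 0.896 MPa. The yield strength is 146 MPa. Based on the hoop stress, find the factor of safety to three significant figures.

n = 4.83

σ_h = pD/(2t) = 0.896×783/(2×11.6) = 30.24 MPa.
n = 146/30.24 = 4.828.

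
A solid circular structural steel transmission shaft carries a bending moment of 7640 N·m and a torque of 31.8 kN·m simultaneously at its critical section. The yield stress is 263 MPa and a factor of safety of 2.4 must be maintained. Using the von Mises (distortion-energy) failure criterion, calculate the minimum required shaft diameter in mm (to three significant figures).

σ_allow = σ_y/n = 263/2.4 = 109.6 MPa.
For a solid shaft σ_b = 32M/(πd³) and τ = 16T/(πd³), so the von Mises stress is σ' = (16/πd³)·√(4M²+3T²).
√(4M²+3T²) = √(4×(7.640×10^6)² + 3×(3.180×10^7)²) = 5.716×10^7 N·mm.
d³ = 16×5.716×10^7/(π×109.6) = 2.657×10^6 mm³.
d = 138.5 mm.

d = 138 mm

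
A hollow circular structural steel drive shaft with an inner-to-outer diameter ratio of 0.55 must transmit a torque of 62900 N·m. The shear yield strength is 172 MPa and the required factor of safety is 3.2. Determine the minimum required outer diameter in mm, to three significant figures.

τ_allow = 172/3.2 = 53.75 MPa.
For a hollow shaft τ = 16T/[πd_o³(1−k⁴)] with k = 0.55, so 1−k⁴ = 0.9085.
d_o³ = 16T/[π τ_allow (1−k⁴)] = 16×6.2900×10^7/(π×53.75×0.9085) = 6.560×10^6 mm³.
d_o = 187.2 mm.

d_o = 187 mm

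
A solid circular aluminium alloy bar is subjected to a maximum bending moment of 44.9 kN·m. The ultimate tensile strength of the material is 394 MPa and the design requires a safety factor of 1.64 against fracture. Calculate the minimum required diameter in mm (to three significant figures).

σ_allow = 394/1.64 = 240.2 MPa.
For a solid circular section σ = 32M/(πd³), so d³ = 32M/(π σ_allow) = 32×4.4900×10^7/(π×240.2) = 1.904×10^6 mm³.
d = 123.9 mm.

d = 124 mm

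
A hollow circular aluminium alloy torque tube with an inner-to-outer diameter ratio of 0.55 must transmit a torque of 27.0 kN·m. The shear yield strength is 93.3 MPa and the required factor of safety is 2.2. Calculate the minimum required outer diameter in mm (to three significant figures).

d_o = 153 mm

τ_allow = 93.3/2.2 = 42.41 MPa.
For a hollow shaft τ = 16T/[πd_o³(1−k⁴)] with k = 0.55, so 1−k⁴ = 0.9085.
d_o³ = 16T/[π τ_allow (1−k⁴)] = 16×2.7000×10^7/(π×42.41×0.9085) = 3.569×10^6 mm³.
d_o = 152.8 mm.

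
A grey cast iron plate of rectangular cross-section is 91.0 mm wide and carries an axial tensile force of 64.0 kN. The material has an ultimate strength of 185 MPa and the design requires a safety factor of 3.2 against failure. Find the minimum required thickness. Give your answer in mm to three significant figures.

σ_allow = 185/3.2 = 57.81 MPa.
Required area A = F/σ_allow = 64000/57.81 = 1107 mm².
t = A/w = 1107/91.0 = 12.17 mm.

t = 12.2 mm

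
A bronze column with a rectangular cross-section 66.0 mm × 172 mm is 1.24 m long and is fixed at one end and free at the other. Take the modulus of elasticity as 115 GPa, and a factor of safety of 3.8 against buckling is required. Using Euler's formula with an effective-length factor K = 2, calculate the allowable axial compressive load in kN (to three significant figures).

Buckling occurs about the weak axis: I_min = h·b³/12 = 172×66.0³/12 = 4.121×10^6 mm⁴ (b = 66.0 mm is the smaller dimension).
Effective length L_e = KL = 2×1.24 m = 2480 mm.
Euler critical load P_cr = π²EI/L_e² = π²×115000×4.121×10^6/2480² = 760500 N.
P_allow = P_cr/n = 760500/3.8 = 200100 N.

P_allow = 200 kN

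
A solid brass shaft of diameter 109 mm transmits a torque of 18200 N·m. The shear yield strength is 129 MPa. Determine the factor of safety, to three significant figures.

n = 1.80

τ = 16T/(πd³) = 16×1.8200×10^7/(π×109³) = 71.58 MPa.
n = τ_limit/τ = 129/71.58 = 1.802.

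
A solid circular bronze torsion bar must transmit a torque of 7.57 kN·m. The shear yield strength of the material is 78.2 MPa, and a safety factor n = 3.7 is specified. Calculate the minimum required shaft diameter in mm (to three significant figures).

Allowable shear stress τ_allow = 78.2/3.7 = 21.14 MPa.
For a solid shaft τ = 16T/(πd³), so d³ = 16T/(π τ_allow) = 16×7570000/(π×21.14) = 1.824×10^6 mm³.
d = (1.824×10^6)^(1/3) = 122.2 mm.

d = 122 mm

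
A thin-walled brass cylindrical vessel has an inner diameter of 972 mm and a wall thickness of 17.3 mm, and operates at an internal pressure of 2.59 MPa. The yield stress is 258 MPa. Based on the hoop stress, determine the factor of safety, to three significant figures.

σ_h = pD/(2t) = 2.59×972/(2×17.3) = 72.76 MPa.
n = 258/72.76 = 3.546.

n = 3.55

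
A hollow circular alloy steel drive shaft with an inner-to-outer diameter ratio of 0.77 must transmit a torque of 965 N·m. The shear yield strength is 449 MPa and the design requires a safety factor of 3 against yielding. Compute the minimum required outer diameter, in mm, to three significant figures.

τ_allow = 449/3 = 149.7 MPa.
For a hollow shaft τ = 16T/[πd_o³(1−k⁴)] with k = 0.77, so 1−k⁴ = 0.6485.
d_o³ = 16T/[π τ_allow (1−k⁴)] = 16×965000/(π×149.7×0.6485) = 50640 mm³.
d_o = 37.00 mm.

d_o = 37.0 mm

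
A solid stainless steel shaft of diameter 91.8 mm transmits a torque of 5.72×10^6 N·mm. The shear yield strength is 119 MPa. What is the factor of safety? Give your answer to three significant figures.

n = 3.16

τ = 16T/(πd³) = 16×5720000/(π×91.8³) = 37.66 MPa.
n = τ_limit/τ = 119/37.66 = 3.160.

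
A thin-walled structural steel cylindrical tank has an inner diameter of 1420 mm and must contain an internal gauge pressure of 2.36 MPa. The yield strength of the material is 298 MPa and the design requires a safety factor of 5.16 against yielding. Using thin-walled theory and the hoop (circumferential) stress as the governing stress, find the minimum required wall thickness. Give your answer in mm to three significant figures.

σ_allow = 298/5.16 = 57.75 MPa.
Hoop stress σ_h = pD/(2t), so t = pD/(2σ_allow) = 2.36×1420/(2×57.75) = 29.01 mm.

t = 29.0 mm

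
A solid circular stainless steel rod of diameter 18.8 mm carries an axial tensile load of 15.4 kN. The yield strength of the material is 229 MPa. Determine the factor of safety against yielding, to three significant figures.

A = πd²/4 = 277.6 mm².
σ = F/A = 15400/277.6 = 55.48 MPa.
n = 229/55.48 = 4.128.

n = 4.13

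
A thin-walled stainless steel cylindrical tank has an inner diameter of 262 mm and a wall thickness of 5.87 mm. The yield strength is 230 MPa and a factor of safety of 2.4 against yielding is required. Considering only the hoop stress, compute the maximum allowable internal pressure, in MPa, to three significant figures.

p_allow = 4.29 MPa

σ_allow = 230/2.4 = 95.83 MPa.
σ_h = pD/(2t) → p_allow = 2σ_allow t/D = 2×95.83×5.87/262 = 4.294 MPa.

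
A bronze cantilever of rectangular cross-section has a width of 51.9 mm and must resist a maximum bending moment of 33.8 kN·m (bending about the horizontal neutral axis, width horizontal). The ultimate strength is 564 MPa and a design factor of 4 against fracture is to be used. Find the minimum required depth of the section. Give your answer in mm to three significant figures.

σ_allow = 564/4 = 141.0 MPa.
For a rectangular section σ = 6M/(bh²), so h² = 6M/(b σ_allow) = 6×3.3800×10^7/(51.9×141.0) = 27710 mm².
h = 166.5 mm.

h = 166 mm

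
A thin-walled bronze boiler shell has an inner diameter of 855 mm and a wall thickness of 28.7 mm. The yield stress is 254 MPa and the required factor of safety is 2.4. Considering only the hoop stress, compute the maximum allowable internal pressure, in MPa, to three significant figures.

σ_allow = 254/2.4 = 105.8 MPa.
σ_h = pD/(2t) → p_allow = 2σ_allow t/D = 2×105.8×28.7/855 = 7.105 MPa.

p_allow = 7.11 MPa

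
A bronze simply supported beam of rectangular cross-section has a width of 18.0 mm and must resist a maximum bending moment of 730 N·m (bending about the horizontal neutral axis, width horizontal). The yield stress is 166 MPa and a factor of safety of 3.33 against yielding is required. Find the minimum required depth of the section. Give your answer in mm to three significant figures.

σ_allow = 166/3.33 = 49.85 MPa.
For a rectangular section σ = 6M/(bh²), so h² = 6M/(b σ_allow) = 6×730000/(18.0×49.85) = 4881 mm².
h = 69.87 mm.

h = 69.9 mm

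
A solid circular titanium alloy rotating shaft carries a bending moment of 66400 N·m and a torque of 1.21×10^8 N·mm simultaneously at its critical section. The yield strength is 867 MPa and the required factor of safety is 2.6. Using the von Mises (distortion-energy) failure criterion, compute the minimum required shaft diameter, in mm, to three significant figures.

σ_allow = σ_y/n = 867/2.6 = 333.5 MPa.
For a solid shaft σ_b = 32M/(πd³) and τ = 16T/(πd³), so the von Mises stress is σ' = (16/πd³)·√(4M²+3T²).
√(4M²+3T²) = √(4×(6.640×10^7)² + 3×(1.210×10^8)²) = 2.481×10^8 N·mm.
d³ = 16×2.481×10^8/(π×333.5) = 3.789×10^6 mm³.
d = 155.9 mm.

d = 156 mm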